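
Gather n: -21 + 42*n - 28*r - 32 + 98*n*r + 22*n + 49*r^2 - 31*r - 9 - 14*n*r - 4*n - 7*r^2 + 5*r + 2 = n*(84*r + 60) + 42*r^2 - 54*r - 60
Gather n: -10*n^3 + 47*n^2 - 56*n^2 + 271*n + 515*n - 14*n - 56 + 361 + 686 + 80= -10*n^3 - 9*n^2 + 772*n + 1071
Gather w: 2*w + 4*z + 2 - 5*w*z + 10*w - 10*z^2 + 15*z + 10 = w*(12 - 5*z) - 10*z^2 + 19*z + 12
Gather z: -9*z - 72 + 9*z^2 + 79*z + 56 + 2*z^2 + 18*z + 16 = 11*z^2 + 88*z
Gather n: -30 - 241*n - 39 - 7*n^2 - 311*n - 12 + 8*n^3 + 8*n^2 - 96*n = 8*n^3 + n^2 - 648*n - 81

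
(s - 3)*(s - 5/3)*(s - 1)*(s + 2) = s^4 - 11*s^3/3 - 5*s^2/3 + 43*s/3 - 10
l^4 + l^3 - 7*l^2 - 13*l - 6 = (l - 3)*(l + 1)^2*(l + 2)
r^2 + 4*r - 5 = (r - 1)*(r + 5)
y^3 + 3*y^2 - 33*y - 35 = (y - 5)*(y + 1)*(y + 7)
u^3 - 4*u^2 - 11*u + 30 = (u - 5)*(u - 2)*(u + 3)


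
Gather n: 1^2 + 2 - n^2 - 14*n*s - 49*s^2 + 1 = -n^2 - 14*n*s - 49*s^2 + 4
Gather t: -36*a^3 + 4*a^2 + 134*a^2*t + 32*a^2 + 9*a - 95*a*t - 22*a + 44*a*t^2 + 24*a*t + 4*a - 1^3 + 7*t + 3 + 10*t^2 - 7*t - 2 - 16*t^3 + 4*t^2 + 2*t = -36*a^3 + 36*a^2 - 9*a - 16*t^3 + t^2*(44*a + 14) + t*(134*a^2 - 71*a + 2)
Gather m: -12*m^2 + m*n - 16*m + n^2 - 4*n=-12*m^2 + m*(n - 16) + n^2 - 4*n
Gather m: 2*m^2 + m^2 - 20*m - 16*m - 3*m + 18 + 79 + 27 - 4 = 3*m^2 - 39*m + 120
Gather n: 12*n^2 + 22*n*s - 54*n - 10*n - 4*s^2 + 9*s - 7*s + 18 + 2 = 12*n^2 + n*(22*s - 64) - 4*s^2 + 2*s + 20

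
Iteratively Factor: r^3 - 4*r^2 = (r - 4)*(r^2) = r*(r - 4)*(r)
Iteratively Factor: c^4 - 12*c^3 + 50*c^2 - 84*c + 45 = (c - 3)*(c^3 - 9*c^2 + 23*c - 15) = (c - 3)^2*(c^2 - 6*c + 5) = (c - 3)^2*(c - 1)*(c - 5)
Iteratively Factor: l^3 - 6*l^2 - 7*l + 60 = (l + 3)*(l^2 - 9*l + 20) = (l - 5)*(l + 3)*(l - 4)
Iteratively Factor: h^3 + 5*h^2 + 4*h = (h + 4)*(h^2 + h) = h*(h + 4)*(h + 1)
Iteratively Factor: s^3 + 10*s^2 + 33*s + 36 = (s + 3)*(s^2 + 7*s + 12) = (s + 3)^2*(s + 4)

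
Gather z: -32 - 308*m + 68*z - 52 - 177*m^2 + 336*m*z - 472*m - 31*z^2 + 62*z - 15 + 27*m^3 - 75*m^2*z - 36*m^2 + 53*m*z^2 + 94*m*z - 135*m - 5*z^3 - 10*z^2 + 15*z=27*m^3 - 213*m^2 - 915*m - 5*z^3 + z^2*(53*m - 41) + z*(-75*m^2 + 430*m + 145) - 99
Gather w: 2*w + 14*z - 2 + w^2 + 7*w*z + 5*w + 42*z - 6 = w^2 + w*(7*z + 7) + 56*z - 8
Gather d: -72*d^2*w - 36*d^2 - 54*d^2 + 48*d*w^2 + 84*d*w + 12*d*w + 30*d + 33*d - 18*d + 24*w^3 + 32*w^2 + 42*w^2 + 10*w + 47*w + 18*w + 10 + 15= d^2*(-72*w - 90) + d*(48*w^2 + 96*w + 45) + 24*w^3 + 74*w^2 + 75*w + 25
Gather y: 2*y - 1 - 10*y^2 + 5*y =-10*y^2 + 7*y - 1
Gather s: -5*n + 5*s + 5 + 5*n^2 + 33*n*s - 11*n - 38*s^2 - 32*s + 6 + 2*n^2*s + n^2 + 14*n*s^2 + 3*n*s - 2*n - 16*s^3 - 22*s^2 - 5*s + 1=6*n^2 - 18*n - 16*s^3 + s^2*(14*n - 60) + s*(2*n^2 + 36*n - 32) + 12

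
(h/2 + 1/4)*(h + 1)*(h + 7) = h^3/2 + 17*h^2/4 + 11*h/2 + 7/4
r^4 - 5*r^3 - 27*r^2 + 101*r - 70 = (r - 7)*(r - 2)*(r - 1)*(r + 5)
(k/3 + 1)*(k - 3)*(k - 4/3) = k^3/3 - 4*k^2/9 - 3*k + 4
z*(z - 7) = z^2 - 7*z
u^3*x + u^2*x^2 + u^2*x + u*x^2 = u*(u + x)*(u*x + x)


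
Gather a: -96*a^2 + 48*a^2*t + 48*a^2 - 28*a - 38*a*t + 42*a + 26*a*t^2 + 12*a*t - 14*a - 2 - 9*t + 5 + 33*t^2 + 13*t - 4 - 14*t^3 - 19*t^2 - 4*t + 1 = a^2*(48*t - 48) + a*(26*t^2 - 26*t) - 14*t^3 + 14*t^2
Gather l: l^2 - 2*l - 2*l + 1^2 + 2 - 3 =l^2 - 4*l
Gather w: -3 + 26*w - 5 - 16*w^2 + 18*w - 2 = -16*w^2 + 44*w - 10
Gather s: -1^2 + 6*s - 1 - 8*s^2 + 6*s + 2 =-8*s^2 + 12*s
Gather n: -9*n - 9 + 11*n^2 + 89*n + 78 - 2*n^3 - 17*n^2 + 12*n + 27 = -2*n^3 - 6*n^2 + 92*n + 96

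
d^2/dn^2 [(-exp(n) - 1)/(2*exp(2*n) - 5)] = (-4*exp(4*n) - 16*exp(3*n) - 60*exp(2*n) - 40*exp(n) - 25)*exp(n)/(8*exp(6*n) - 60*exp(4*n) + 150*exp(2*n) - 125)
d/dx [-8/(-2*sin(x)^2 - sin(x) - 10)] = -8*(4*sin(x) + 1)*cos(x)/(sin(x) - cos(2*x) + 11)^2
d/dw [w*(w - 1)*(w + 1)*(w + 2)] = 4*w^3 + 6*w^2 - 2*w - 2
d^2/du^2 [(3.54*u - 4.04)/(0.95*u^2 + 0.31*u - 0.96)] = ((5.4812 - 20.178*u)*(0.95*u^2 + 0.31*u - 0.96) + (1.9*u + 0.31)*(3.54*u - 4.04)*(3.8*u + 0.62))/(0.95*u^2 + 0.31*u - 0.96)^3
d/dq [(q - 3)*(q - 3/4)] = 2*q - 15/4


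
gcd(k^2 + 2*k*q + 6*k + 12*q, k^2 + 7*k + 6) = k + 6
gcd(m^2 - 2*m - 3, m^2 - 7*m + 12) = m - 3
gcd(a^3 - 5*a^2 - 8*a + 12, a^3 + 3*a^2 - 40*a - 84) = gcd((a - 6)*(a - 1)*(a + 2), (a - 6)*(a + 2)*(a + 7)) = a^2 - 4*a - 12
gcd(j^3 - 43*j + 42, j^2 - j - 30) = j - 6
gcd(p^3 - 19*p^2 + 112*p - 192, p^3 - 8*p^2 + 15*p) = p - 3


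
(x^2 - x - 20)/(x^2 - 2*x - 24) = (x - 5)/(x - 6)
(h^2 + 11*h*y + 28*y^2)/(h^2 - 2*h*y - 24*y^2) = (-h - 7*y)/(-h + 6*y)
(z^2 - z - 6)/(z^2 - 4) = (z - 3)/(z - 2)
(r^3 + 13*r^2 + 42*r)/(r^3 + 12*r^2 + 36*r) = (r + 7)/(r + 6)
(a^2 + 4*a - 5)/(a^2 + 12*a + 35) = (a - 1)/(a + 7)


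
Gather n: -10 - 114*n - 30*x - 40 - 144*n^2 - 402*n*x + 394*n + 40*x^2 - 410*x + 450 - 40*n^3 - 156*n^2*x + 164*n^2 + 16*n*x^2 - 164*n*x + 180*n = -40*n^3 + n^2*(20 - 156*x) + n*(16*x^2 - 566*x + 460) + 40*x^2 - 440*x + 400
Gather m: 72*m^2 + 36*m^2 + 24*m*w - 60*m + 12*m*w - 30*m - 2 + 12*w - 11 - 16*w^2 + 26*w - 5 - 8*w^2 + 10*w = 108*m^2 + m*(36*w - 90) - 24*w^2 + 48*w - 18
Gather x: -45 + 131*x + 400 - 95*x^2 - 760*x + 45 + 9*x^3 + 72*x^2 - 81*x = 9*x^3 - 23*x^2 - 710*x + 400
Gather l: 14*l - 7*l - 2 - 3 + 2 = 7*l - 3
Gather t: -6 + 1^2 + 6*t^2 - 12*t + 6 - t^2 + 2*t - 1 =5*t^2 - 10*t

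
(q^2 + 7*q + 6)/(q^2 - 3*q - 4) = (q + 6)/(q - 4)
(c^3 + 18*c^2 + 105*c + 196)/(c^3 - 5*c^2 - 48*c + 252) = (c^2 + 11*c + 28)/(c^2 - 12*c + 36)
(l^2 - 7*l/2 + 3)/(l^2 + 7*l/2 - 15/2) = (l - 2)/(l + 5)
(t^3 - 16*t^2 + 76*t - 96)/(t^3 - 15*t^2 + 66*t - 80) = (t - 6)/(t - 5)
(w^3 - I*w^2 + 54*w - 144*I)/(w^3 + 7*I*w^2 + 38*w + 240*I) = (w - 3*I)/(w + 5*I)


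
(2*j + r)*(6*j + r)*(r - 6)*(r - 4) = 12*j^2*r^2 - 120*j^2*r + 288*j^2 + 8*j*r^3 - 80*j*r^2 + 192*j*r + r^4 - 10*r^3 + 24*r^2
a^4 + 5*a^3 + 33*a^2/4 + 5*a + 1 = (a + 1/2)^2*(a + 2)^2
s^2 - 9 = (s - 3)*(s + 3)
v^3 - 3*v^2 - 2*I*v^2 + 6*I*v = v*(v - 3)*(v - 2*I)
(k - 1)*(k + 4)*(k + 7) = k^3 + 10*k^2 + 17*k - 28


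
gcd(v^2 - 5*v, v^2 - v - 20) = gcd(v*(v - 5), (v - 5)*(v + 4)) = v - 5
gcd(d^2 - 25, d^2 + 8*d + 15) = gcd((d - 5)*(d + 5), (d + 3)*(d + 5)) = d + 5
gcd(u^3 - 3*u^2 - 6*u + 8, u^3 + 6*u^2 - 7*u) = u - 1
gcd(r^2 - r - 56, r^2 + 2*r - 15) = 1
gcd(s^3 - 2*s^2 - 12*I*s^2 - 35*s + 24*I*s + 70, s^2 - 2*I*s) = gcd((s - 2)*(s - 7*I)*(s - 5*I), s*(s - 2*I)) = 1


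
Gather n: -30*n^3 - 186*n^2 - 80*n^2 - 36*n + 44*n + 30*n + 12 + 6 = -30*n^3 - 266*n^2 + 38*n + 18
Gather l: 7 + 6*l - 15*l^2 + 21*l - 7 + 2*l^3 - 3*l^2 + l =2*l^3 - 18*l^2 + 28*l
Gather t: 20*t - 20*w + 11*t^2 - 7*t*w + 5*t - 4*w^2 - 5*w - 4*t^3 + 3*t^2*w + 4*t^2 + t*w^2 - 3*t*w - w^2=-4*t^3 + t^2*(3*w + 15) + t*(w^2 - 10*w + 25) - 5*w^2 - 25*w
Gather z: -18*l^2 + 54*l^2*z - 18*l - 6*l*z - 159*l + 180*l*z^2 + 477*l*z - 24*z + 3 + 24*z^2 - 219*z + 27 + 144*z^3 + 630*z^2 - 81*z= -18*l^2 - 177*l + 144*z^3 + z^2*(180*l + 654) + z*(54*l^2 + 471*l - 324) + 30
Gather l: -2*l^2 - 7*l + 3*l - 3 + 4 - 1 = -2*l^2 - 4*l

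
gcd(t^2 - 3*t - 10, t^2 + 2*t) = t + 2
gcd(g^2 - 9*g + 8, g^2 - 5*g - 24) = g - 8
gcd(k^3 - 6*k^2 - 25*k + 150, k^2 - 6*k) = k - 6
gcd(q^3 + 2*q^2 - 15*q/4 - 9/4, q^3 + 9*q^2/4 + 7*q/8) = q + 1/2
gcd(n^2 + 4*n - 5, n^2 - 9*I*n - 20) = 1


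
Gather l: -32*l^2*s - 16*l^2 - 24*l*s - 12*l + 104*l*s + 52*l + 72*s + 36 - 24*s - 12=l^2*(-32*s - 16) + l*(80*s + 40) + 48*s + 24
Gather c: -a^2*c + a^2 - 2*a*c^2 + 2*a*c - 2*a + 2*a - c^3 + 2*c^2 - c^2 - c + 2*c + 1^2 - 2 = a^2 - c^3 + c^2*(1 - 2*a) + c*(-a^2 + 2*a + 1) - 1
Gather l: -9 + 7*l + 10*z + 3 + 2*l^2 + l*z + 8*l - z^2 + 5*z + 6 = 2*l^2 + l*(z + 15) - z^2 + 15*z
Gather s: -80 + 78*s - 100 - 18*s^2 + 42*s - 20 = -18*s^2 + 120*s - 200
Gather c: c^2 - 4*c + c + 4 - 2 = c^2 - 3*c + 2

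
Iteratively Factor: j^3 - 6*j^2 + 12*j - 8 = (j - 2)*(j^2 - 4*j + 4) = (j - 2)^2*(j - 2)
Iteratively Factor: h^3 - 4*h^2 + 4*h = (h - 2)*(h^2 - 2*h) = (h - 2)^2*(h)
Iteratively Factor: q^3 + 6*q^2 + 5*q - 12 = (q + 3)*(q^2 + 3*q - 4) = (q - 1)*(q + 3)*(q + 4)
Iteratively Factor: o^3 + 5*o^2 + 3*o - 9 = (o + 3)*(o^2 + 2*o - 3) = (o + 3)^2*(o - 1)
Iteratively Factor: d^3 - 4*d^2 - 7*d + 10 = (d - 5)*(d^2 + d - 2) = (d - 5)*(d - 1)*(d + 2)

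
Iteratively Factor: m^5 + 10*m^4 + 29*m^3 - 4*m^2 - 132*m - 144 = (m + 3)*(m^4 + 7*m^3 + 8*m^2 - 28*m - 48) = (m + 2)*(m + 3)*(m^3 + 5*m^2 - 2*m - 24) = (m - 2)*(m + 2)*(m + 3)*(m^2 + 7*m + 12) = (m - 2)*(m + 2)*(m + 3)^2*(m + 4)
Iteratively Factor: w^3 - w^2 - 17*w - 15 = (w + 1)*(w^2 - 2*w - 15) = (w - 5)*(w + 1)*(w + 3)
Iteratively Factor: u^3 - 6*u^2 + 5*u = (u - 5)*(u^2 - u) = u*(u - 5)*(u - 1)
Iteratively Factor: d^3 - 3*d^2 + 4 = (d - 2)*(d^2 - d - 2) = (d - 2)*(d + 1)*(d - 2)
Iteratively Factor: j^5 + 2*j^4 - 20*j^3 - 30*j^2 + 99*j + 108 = (j + 3)*(j^4 - j^3 - 17*j^2 + 21*j + 36) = (j + 1)*(j + 3)*(j^3 - 2*j^2 - 15*j + 36) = (j - 3)*(j + 1)*(j + 3)*(j^2 + j - 12) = (j - 3)*(j + 1)*(j + 3)*(j + 4)*(j - 3)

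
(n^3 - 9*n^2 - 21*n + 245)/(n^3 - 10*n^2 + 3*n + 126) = (n^2 - 2*n - 35)/(n^2 - 3*n - 18)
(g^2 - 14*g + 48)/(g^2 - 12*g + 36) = (g - 8)/(g - 6)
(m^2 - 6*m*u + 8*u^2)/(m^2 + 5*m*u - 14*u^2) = (m - 4*u)/(m + 7*u)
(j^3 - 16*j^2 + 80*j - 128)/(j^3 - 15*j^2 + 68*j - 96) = (j - 4)/(j - 3)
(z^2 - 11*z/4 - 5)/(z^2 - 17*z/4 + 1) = (4*z + 5)/(4*z - 1)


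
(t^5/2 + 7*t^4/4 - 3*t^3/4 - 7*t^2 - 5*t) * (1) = t^5/2 + 7*t^4/4 - 3*t^3/4 - 7*t^2 - 5*t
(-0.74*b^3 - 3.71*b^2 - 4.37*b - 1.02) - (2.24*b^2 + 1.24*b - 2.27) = -0.74*b^3 - 5.95*b^2 - 5.61*b + 1.25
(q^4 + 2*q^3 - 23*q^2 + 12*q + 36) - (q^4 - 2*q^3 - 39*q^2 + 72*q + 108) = 4*q^3 + 16*q^2 - 60*q - 72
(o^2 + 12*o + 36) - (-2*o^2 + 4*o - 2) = 3*o^2 + 8*o + 38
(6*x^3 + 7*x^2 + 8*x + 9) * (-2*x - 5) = -12*x^4 - 44*x^3 - 51*x^2 - 58*x - 45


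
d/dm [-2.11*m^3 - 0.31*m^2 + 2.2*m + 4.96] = -6.33*m^2 - 0.62*m + 2.2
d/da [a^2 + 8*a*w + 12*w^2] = 2*a + 8*w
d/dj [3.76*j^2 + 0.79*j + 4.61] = 7.52*j + 0.79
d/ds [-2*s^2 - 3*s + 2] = -4*s - 3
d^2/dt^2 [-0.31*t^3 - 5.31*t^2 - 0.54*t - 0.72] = -1.86*t - 10.62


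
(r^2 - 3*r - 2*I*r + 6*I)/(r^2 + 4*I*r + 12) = (r - 3)/(r + 6*I)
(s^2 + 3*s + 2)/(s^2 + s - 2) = (s + 1)/(s - 1)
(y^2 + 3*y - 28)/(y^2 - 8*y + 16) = (y + 7)/(y - 4)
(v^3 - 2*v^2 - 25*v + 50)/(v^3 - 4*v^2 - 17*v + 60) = (v^2 + 3*v - 10)/(v^2 + v - 12)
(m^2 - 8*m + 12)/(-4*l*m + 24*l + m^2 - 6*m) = (2 - m)/(4*l - m)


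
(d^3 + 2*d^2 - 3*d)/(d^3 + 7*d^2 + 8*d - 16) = d*(d + 3)/(d^2 + 8*d + 16)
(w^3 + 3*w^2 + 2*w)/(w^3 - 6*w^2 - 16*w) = (w + 1)/(w - 8)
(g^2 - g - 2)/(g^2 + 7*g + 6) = (g - 2)/(g + 6)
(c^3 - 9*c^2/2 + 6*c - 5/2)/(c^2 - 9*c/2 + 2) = (2*c^3 - 9*c^2 + 12*c - 5)/(2*c^2 - 9*c + 4)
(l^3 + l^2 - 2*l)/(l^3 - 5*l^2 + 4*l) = (l + 2)/(l - 4)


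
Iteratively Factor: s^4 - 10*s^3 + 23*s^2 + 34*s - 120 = (s - 4)*(s^3 - 6*s^2 - s + 30) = (s - 5)*(s - 4)*(s^2 - s - 6) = (s - 5)*(s - 4)*(s - 3)*(s + 2)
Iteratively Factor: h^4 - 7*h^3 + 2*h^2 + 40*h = (h - 4)*(h^3 - 3*h^2 - 10*h) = h*(h - 4)*(h^2 - 3*h - 10) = h*(h - 4)*(h + 2)*(h - 5)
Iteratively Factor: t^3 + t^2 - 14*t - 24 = (t + 3)*(t^2 - 2*t - 8) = (t + 2)*(t + 3)*(t - 4)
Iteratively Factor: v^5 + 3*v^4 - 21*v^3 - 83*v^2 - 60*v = (v)*(v^4 + 3*v^3 - 21*v^2 - 83*v - 60) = v*(v + 3)*(v^3 - 21*v - 20) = v*(v + 3)*(v + 4)*(v^2 - 4*v - 5) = v*(v - 5)*(v + 3)*(v + 4)*(v + 1)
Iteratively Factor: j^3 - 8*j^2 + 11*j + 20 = (j - 4)*(j^2 - 4*j - 5) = (j - 5)*(j - 4)*(j + 1)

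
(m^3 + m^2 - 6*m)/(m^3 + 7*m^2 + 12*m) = (m - 2)/(m + 4)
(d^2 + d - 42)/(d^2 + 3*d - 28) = (d - 6)/(d - 4)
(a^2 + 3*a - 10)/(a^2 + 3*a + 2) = (a^2 + 3*a - 10)/(a^2 + 3*a + 2)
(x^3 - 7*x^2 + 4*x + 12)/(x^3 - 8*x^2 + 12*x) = (x + 1)/x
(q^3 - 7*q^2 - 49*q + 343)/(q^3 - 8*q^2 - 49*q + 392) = (q - 7)/(q - 8)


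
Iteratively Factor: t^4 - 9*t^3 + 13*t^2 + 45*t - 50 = (t - 5)*(t^3 - 4*t^2 - 7*t + 10) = (t - 5)^2*(t^2 + t - 2) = (t - 5)^2*(t + 2)*(t - 1)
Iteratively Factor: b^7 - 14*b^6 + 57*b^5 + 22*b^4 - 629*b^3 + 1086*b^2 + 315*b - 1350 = (b - 3)*(b^6 - 11*b^5 + 24*b^4 + 94*b^3 - 347*b^2 + 45*b + 450) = (b - 5)*(b - 3)*(b^5 - 6*b^4 - 6*b^3 + 64*b^2 - 27*b - 90) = (b - 5)*(b - 3)*(b + 3)*(b^4 - 9*b^3 + 21*b^2 + b - 30) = (b - 5)*(b - 3)*(b + 1)*(b + 3)*(b^3 - 10*b^2 + 31*b - 30) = (b - 5)*(b - 3)^2*(b + 1)*(b + 3)*(b^2 - 7*b + 10) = (b - 5)*(b - 3)^2*(b - 2)*(b + 1)*(b + 3)*(b - 5)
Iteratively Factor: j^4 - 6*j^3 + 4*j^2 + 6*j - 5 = (j - 5)*(j^3 - j^2 - j + 1) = (j - 5)*(j + 1)*(j^2 - 2*j + 1) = (j - 5)*(j - 1)*(j + 1)*(j - 1)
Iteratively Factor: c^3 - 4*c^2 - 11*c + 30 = (c - 5)*(c^2 + c - 6) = (c - 5)*(c + 3)*(c - 2)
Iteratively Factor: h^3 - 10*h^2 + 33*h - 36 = (h - 3)*(h^2 - 7*h + 12) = (h - 3)^2*(h - 4)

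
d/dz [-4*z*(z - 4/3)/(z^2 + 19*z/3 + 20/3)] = 4*(-69*z^2 - 120*z + 80)/(9*z^4 + 114*z^3 + 481*z^2 + 760*z + 400)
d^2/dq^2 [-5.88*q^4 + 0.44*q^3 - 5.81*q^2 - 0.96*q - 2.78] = -70.56*q^2 + 2.64*q - 11.62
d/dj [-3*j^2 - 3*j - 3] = -6*j - 3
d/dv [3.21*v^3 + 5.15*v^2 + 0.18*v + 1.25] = 9.63*v^2 + 10.3*v + 0.18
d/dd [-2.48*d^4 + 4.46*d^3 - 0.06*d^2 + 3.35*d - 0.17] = -9.92*d^3 + 13.38*d^2 - 0.12*d + 3.35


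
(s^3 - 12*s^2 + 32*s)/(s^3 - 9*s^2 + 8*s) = (s - 4)/(s - 1)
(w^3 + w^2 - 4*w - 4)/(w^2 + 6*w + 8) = (w^2 - w - 2)/(w + 4)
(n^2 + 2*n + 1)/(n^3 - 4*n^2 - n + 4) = (n + 1)/(n^2 - 5*n + 4)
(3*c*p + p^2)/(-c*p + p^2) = (3*c + p)/(-c + p)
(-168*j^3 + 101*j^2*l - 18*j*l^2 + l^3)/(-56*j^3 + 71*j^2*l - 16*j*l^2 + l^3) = (3*j - l)/(j - l)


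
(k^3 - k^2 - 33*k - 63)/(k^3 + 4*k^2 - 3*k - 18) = (k - 7)/(k - 2)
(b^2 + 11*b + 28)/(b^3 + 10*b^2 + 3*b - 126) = (b + 4)/(b^2 + 3*b - 18)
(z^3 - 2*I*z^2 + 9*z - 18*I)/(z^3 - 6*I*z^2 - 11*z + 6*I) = (z + 3*I)/(z - I)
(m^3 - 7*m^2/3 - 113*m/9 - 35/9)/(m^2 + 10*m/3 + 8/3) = (9*m^3 - 21*m^2 - 113*m - 35)/(3*(3*m^2 + 10*m + 8))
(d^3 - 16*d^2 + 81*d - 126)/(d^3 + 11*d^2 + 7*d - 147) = (d^2 - 13*d + 42)/(d^2 + 14*d + 49)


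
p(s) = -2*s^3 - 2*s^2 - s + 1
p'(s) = -6*s^2 - 4*s - 1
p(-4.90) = 193.18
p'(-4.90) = -125.46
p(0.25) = 0.59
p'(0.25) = -2.38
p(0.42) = 0.08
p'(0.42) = -3.74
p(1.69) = -16.06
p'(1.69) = -24.90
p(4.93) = -292.19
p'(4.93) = -166.55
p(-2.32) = 17.53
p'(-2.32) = -24.01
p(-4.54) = 151.47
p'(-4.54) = -106.51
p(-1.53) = 5.01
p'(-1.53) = -8.93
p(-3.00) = 40.00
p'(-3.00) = -43.00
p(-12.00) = 3181.00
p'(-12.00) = -817.00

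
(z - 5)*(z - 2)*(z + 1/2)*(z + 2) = z^4 - 9*z^3/2 - 13*z^2/2 + 18*z + 10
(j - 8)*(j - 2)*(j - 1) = j^3 - 11*j^2 + 26*j - 16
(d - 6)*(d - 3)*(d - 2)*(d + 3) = d^4 - 8*d^3 + 3*d^2 + 72*d - 108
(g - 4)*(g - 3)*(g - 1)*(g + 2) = g^4 - 6*g^3 + 3*g^2 + 26*g - 24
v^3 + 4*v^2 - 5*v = v*(v - 1)*(v + 5)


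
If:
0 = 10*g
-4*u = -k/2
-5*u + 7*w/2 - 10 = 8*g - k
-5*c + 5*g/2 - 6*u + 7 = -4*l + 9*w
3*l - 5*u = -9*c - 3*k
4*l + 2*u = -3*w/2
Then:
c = -11801/2837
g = 0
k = 49968/2837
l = -4155/2837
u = 6246/2837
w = 2752/2837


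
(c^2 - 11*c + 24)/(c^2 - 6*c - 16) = (c - 3)/(c + 2)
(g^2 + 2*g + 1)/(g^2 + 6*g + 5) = (g + 1)/(g + 5)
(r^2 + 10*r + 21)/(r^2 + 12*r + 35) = (r + 3)/(r + 5)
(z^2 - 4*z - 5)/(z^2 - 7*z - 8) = (z - 5)/(z - 8)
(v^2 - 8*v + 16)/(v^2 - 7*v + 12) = (v - 4)/(v - 3)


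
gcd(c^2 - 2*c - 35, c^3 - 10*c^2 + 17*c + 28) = c - 7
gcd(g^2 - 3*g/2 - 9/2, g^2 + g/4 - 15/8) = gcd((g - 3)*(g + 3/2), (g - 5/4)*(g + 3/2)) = g + 3/2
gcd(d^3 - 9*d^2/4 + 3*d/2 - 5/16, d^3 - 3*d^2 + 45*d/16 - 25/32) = d^2 - 7*d/4 + 5/8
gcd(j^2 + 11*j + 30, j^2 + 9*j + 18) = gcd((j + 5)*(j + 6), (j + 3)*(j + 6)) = j + 6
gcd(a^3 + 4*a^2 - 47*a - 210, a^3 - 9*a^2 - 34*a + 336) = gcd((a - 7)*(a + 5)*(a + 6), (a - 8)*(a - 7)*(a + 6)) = a^2 - a - 42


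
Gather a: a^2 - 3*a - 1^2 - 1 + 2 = a^2 - 3*a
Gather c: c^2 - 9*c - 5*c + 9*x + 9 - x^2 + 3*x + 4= c^2 - 14*c - x^2 + 12*x + 13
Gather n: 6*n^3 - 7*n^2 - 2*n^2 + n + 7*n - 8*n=6*n^3 - 9*n^2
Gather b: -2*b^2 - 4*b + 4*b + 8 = 8 - 2*b^2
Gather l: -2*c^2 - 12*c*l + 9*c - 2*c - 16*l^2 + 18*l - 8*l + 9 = -2*c^2 + 7*c - 16*l^2 + l*(10 - 12*c) + 9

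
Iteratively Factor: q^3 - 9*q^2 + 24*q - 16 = (q - 1)*(q^2 - 8*q + 16) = (q - 4)*(q - 1)*(q - 4)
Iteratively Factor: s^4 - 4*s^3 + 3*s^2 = (s - 1)*(s^3 - 3*s^2) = (s - 3)*(s - 1)*(s^2) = s*(s - 3)*(s - 1)*(s)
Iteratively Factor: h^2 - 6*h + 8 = (h - 4)*(h - 2)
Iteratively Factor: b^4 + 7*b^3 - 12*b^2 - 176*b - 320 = (b + 4)*(b^3 + 3*b^2 - 24*b - 80) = (b - 5)*(b + 4)*(b^2 + 8*b + 16) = (b - 5)*(b + 4)^2*(b + 4)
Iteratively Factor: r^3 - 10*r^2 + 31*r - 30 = (r - 3)*(r^2 - 7*r + 10) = (r - 3)*(r - 2)*(r - 5)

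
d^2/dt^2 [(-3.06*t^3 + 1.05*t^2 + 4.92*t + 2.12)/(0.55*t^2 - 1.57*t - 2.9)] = (-8.88178419700125e-16*t^5 + 7.105427357601e-15*t^4 - 20.056638*t^3 - 69.69678*t^2 - 118.30692*t - 9.92654399999999)/(0.166375*t^6 - 1.424775*t^5 + 1.435335*t^4 + 11.155007*t^3 - 7.56813*t^2 - 39.6111*t - 24.389)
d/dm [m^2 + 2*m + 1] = 2*m + 2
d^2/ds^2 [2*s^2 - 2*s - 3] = 4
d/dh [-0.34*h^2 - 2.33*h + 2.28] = -0.68*h - 2.33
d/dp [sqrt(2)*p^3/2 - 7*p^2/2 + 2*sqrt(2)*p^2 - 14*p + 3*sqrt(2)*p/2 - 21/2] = 3*sqrt(2)*p^2/2 - 7*p + 4*sqrt(2)*p - 14 + 3*sqrt(2)/2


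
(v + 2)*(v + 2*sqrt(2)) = v^2 + 2*v + 2*sqrt(2)*v + 4*sqrt(2)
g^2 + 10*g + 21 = (g + 3)*(g + 7)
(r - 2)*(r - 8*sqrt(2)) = r^2 - 8*sqrt(2)*r - 2*r + 16*sqrt(2)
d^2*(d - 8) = d^3 - 8*d^2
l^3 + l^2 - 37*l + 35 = (l - 5)*(l - 1)*(l + 7)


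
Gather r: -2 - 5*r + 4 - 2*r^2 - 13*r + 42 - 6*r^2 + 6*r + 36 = -8*r^2 - 12*r + 80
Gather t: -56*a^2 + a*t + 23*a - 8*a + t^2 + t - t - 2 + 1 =-56*a^2 + a*t + 15*a + t^2 - 1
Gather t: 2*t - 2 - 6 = 2*t - 8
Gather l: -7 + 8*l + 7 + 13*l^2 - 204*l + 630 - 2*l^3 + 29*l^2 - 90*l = -2*l^3 + 42*l^2 - 286*l + 630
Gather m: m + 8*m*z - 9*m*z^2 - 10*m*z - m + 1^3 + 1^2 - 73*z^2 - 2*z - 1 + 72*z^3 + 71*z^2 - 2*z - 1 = m*(-9*z^2 - 2*z) + 72*z^3 - 2*z^2 - 4*z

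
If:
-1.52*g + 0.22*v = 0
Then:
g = 0.144736842105263*v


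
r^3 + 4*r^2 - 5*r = r*(r - 1)*(r + 5)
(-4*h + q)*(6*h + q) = -24*h^2 + 2*h*q + q^2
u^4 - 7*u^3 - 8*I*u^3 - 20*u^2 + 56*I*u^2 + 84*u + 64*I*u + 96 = (u - 8)*(u + 1)*(u - 6*I)*(u - 2*I)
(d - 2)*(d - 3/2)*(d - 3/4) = d^3 - 17*d^2/4 + 45*d/8 - 9/4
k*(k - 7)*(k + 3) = k^3 - 4*k^2 - 21*k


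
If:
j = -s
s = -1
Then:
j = 1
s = -1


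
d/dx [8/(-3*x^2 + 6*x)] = 16*(x - 1)/(3*x^2*(x - 2)^2)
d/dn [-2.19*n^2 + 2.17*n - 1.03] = 2.17 - 4.38*n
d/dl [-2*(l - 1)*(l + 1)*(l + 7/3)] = -6*l^2 - 28*l/3 + 2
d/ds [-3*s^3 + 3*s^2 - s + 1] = -9*s^2 + 6*s - 1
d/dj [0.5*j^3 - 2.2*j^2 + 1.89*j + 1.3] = 1.5*j^2 - 4.4*j + 1.89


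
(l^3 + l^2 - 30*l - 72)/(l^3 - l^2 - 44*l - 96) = (l - 6)/(l - 8)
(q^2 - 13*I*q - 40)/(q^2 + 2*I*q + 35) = (q - 8*I)/(q + 7*I)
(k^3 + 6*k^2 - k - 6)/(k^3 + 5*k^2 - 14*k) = (k^3 + 6*k^2 - k - 6)/(k*(k^2 + 5*k - 14))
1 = 1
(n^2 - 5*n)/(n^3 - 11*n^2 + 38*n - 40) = n/(n^2 - 6*n + 8)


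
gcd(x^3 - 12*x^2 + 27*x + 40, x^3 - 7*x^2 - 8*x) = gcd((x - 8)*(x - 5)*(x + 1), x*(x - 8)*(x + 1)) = x^2 - 7*x - 8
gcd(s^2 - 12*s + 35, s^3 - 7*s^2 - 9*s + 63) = s - 7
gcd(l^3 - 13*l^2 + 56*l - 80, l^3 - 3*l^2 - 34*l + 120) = l^2 - 9*l + 20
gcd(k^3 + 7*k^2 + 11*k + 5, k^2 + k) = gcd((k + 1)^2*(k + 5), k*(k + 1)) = k + 1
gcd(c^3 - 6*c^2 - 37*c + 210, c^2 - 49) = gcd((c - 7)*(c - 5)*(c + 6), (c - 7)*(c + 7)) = c - 7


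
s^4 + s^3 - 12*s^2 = s^2*(s - 3)*(s + 4)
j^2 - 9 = (j - 3)*(j + 3)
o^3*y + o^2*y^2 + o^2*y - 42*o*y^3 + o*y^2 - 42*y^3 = (o - 6*y)*(o + 7*y)*(o*y + y)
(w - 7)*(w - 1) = w^2 - 8*w + 7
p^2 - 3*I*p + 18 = (p - 6*I)*(p + 3*I)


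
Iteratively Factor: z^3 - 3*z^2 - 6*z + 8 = (z - 4)*(z^2 + z - 2) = (z - 4)*(z + 2)*(z - 1)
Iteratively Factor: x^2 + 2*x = (x)*(x + 2)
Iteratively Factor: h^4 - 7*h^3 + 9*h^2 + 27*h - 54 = (h - 3)*(h^3 - 4*h^2 - 3*h + 18) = (h - 3)^2*(h^2 - h - 6) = (h - 3)^3*(h + 2)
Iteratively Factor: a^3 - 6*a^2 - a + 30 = (a - 3)*(a^2 - 3*a - 10) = (a - 5)*(a - 3)*(a + 2)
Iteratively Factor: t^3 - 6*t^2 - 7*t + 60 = (t - 4)*(t^2 - 2*t - 15) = (t - 4)*(t + 3)*(t - 5)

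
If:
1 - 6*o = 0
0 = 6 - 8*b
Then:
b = 3/4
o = 1/6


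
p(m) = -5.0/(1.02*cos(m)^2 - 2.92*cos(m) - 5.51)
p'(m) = -5.0*(2.04*sin(m)*cos(m) - 2.92*sin(m))/(1.02*cos(m)^2 - 2.92*cos(m) - 5.51)^2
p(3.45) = 2.78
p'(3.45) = -2.27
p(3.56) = 2.51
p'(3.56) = -2.45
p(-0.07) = 0.67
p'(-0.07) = -0.01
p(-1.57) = 0.91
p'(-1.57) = -0.48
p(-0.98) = 0.73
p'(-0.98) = -0.16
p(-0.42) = 0.68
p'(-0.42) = -0.04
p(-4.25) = 1.25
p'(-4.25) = 1.07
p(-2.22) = 1.48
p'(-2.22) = -1.45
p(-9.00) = 2.50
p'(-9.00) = -2.46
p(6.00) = 0.68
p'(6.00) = -0.02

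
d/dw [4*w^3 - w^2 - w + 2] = 12*w^2 - 2*w - 1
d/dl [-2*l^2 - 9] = -4*l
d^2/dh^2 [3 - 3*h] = 0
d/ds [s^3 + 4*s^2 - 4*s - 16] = 3*s^2 + 8*s - 4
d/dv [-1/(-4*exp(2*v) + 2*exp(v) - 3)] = (2 - 8*exp(v))*exp(v)/(4*exp(2*v) - 2*exp(v) + 3)^2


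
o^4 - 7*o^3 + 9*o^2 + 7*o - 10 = (o - 5)*(o - 2)*(o - 1)*(o + 1)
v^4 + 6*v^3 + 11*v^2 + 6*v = v*(v + 1)*(v + 2)*(v + 3)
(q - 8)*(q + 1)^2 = q^3 - 6*q^2 - 15*q - 8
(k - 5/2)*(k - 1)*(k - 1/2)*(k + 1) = k^4 - 3*k^3 + k^2/4 + 3*k - 5/4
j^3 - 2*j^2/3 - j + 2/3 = (j - 1)*(j - 2/3)*(j + 1)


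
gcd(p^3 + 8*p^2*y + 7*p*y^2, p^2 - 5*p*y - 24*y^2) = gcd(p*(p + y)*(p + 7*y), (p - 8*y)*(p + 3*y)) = 1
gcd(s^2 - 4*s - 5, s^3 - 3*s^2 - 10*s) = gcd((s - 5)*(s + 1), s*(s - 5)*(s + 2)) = s - 5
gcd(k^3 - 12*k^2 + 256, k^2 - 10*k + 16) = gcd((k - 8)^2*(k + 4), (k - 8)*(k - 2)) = k - 8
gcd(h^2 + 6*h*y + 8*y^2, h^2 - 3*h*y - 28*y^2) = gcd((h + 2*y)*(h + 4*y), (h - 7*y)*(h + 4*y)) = h + 4*y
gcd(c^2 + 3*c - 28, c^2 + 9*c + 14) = c + 7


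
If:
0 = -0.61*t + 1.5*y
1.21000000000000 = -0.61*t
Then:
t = -1.98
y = -0.81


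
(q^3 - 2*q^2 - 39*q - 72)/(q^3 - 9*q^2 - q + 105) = (q^2 - 5*q - 24)/(q^2 - 12*q + 35)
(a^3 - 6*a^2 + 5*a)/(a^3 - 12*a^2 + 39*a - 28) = a*(a - 5)/(a^2 - 11*a + 28)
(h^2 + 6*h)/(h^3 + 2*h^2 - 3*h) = (h + 6)/(h^2 + 2*h - 3)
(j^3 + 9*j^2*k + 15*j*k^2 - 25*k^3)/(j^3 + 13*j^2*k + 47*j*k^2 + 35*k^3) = (j^2 + 4*j*k - 5*k^2)/(j^2 + 8*j*k + 7*k^2)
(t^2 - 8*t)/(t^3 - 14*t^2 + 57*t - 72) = t/(t^2 - 6*t + 9)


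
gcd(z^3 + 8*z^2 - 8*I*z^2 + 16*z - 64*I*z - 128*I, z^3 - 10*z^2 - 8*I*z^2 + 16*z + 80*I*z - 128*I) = z - 8*I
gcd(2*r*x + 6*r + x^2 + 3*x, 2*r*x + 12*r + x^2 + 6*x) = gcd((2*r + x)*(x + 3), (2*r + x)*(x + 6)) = 2*r + x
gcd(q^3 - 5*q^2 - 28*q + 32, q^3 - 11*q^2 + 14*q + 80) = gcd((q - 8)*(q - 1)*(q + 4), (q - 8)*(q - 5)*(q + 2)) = q - 8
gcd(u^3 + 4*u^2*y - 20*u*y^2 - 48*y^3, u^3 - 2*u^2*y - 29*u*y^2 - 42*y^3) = u + 2*y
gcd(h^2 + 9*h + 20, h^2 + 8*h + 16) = h + 4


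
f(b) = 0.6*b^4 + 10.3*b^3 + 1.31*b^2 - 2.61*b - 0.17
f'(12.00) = 8625.63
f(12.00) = 30397.15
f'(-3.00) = 202.83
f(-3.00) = -210.05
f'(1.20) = 49.18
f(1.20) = 17.63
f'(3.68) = 545.10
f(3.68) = 631.31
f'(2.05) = 153.29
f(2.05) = 99.32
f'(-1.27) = 38.99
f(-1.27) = -14.28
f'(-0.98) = 22.24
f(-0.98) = -5.49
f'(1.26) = 54.55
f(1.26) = 20.74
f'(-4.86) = 439.00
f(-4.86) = -804.16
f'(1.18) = 47.45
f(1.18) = 16.66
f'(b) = 2.4*b^3 + 30.9*b^2 + 2.62*b - 2.61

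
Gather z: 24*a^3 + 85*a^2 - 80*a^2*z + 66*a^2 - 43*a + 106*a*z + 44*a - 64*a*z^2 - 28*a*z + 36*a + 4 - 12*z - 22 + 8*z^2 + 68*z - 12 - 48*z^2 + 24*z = 24*a^3 + 151*a^2 + 37*a + z^2*(-64*a - 40) + z*(-80*a^2 + 78*a + 80) - 30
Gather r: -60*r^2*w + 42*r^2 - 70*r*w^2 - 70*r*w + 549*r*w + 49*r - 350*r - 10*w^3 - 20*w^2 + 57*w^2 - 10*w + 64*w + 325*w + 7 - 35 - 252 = r^2*(42 - 60*w) + r*(-70*w^2 + 479*w - 301) - 10*w^3 + 37*w^2 + 379*w - 280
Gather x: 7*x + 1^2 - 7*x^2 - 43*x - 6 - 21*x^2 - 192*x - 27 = -28*x^2 - 228*x - 32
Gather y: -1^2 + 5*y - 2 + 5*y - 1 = 10*y - 4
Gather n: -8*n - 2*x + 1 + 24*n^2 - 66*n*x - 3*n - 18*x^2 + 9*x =24*n^2 + n*(-66*x - 11) - 18*x^2 + 7*x + 1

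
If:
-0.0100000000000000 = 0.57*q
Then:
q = -0.02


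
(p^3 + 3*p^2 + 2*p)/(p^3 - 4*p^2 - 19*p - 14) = p/(p - 7)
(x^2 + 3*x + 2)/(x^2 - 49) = (x^2 + 3*x + 2)/(x^2 - 49)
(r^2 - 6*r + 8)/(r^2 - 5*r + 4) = (r - 2)/(r - 1)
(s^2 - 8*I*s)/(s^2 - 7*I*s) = (s - 8*I)/(s - 7*I)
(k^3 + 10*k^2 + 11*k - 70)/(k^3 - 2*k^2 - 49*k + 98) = (k + 5)/(k - 7)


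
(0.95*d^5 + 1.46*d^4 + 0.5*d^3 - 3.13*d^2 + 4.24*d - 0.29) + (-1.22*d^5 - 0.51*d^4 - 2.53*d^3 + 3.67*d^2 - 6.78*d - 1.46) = -0.27*d^5 + 0.95*d^4 - 2.03*d^3 + 0.54*d^2 - 2.54*d - 1.75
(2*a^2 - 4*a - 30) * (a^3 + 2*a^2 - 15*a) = 2*a^5 - 68*a^3 + 450*a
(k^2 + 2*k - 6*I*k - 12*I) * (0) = 0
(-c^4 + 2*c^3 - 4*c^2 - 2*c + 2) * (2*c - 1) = -2*c^5 + 5*c^4 - 10*c^3 + 6*c - 2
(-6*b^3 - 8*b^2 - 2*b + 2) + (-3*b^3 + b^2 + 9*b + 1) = -9*b^3 - 7*b^2 + 7*b + 3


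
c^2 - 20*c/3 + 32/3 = (c - 4)*(c - 8/3)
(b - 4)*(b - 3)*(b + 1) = b^3 - 6*b^2 + 5*b + 12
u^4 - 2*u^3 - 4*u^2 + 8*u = u*(u - 2)^2*(u + 2)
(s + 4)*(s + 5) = s^2 + 9*s + 20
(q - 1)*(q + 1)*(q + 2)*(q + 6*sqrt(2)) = q^4 + 2*q^3 + 6*sqrt(2)*q^3 - q^2 + 12*sqrt(2)*q^2 - 6*sqrt(2)*q - 2*q - 12*sqrt(2)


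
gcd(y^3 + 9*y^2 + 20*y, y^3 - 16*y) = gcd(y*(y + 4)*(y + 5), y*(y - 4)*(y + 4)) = y^2 + 4*y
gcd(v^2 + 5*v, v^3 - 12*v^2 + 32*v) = v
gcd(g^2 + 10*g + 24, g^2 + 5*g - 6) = g + 6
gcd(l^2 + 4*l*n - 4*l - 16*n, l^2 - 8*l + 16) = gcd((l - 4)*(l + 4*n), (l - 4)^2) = l - 4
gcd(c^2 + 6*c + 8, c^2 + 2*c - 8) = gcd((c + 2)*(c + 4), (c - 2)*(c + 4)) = c + 4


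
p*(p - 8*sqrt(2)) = p^2 - 8*sqrt(2)*p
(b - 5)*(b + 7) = b^2 + 2*b - 35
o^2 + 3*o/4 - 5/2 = (o - 5/4)*(o + 2)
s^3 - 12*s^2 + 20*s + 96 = (s - 8)*(s - 6)*(s + 2)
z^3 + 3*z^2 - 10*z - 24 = (z - 3)*(z + 2)*(z + 4)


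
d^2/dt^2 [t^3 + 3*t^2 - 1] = 6*t + 6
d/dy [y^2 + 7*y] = 2*y + 7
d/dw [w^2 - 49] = 2*w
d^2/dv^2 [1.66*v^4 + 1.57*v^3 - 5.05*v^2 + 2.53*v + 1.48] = 19.92*v^2 + 9.42*v - 10.1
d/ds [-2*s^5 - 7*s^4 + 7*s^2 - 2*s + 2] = -10*s^4 - 28*s^3 + 14*s - 2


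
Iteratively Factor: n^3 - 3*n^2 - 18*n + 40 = (n + 4)*(n^2 - 7*n + 10) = (n - 5)*(n + 4)*(n - 2)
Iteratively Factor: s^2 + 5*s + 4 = (s + 4)*(s + 1)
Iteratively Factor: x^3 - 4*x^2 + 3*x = (x - 1)*(x^2 - 3*x) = (x - 3)*(x - 1)*(x)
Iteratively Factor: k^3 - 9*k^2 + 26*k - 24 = (k - 3)*(k^2 - 6*k + 8) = (k - 3)*(k - 2)*(k - 4)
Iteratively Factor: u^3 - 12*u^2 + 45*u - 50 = (u - 2)*(u^2 - 10*u + 25) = (u - 5)*(u - 2)*(u - 5)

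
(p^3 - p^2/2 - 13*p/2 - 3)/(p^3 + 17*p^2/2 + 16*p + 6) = (p - 3)/(p + 6)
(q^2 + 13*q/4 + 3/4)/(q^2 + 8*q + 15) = (q + 1/4)/(q + 5)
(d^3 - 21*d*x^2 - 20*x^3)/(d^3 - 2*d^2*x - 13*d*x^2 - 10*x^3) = (d + 4*x)/(d + 2*x)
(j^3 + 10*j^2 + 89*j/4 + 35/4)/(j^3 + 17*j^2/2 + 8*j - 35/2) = (j + 1/2)/(j - 1)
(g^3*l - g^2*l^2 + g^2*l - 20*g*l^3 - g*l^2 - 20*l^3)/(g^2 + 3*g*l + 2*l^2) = l*(g^3 - g^2*l + g^2 - 20*g*l^2 - g*l - 20*l^2)/(g^2 + 3*g*l + 2*l^2)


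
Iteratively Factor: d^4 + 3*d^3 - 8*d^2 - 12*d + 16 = (d + 4)*(d^3 - d^2 - 4*d + 4) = (d + 2)*(d + 4)*(d^2 - 3*d + 2) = (d - 2)*(d + 2)*(d + 4)*(d - 1)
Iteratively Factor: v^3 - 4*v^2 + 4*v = (v - 2)*(v^2 - 2*v) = (v - 2)^2*(v)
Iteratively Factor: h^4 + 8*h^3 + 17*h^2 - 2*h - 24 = (h + 4)*(h^3 + 4*h^2 + h - 6) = (h - 1)*(h + 4)*(h^2 + 5*h + 6) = (h - 1)*(h + 2)*(h + 4)*(h + 3)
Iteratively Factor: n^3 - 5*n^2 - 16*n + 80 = (n - 5)*(n^2 - 16) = (n - 5)*(n - 4)*(n + 4)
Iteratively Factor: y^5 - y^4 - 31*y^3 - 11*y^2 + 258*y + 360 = (y + 3)*(y^4 - 4*y^3 - 19*y^2 + 46*y + 120) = (y + 2)*(y + 3)*(y^3 - 6*y^2 - 7*y + 60) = (y - 5)*(y + 2)*(y + 3)*(y^2 - y - 12) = (y - 5)*(y - 4)*(y + 2)*(y + 3)*(y + 3)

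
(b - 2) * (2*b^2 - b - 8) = 2*b^3 - 5*b^2 - 6*b + 16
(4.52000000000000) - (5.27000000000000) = -0.750000000000000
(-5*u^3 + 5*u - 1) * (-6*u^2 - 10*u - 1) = 30*u^5 + 50*u^4 - 25*u^3 - 44*u^2 + 5*u + 1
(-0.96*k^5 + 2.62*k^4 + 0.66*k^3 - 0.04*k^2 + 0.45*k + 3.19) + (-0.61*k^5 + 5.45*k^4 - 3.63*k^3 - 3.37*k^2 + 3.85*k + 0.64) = -1.57*k^5 + 8.07*k^4 - 2.97*k^3 - 3.41*k^2 + 4.3*k + 3.83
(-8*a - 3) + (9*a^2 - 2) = 9*a^2 - 8*a - 5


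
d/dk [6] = 0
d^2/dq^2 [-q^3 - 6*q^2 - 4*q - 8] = -6*q - 12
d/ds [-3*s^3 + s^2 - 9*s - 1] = -9*s^2 + 2*s - 9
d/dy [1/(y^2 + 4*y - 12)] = 2*(-y - 2)/(y^2 + 4*y - 12)^2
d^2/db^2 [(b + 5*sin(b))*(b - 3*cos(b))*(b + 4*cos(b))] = -5*b^2*sin(b) - b^2*cos(b) - 4*b*sin(b) - 10*b*sin(2*b) + 20*b*cos(b) + 24*b*cos(2*b) + 6*b + 25*sin(b) + 24*sin(2*b) + 135*sin(3*b) + 2*cos(b) + 10*cos(2*b)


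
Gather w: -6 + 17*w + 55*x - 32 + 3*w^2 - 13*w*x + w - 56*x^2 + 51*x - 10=3*w^2 + w*(18 - 13*x) - 56*x^2 + 106*x - 48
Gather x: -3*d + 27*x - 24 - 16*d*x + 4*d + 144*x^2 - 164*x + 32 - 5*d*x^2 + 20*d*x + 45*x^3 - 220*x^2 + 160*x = d + 45*x^3 + x^2*(-5*d - 76) + x*(4*d + 23) + 8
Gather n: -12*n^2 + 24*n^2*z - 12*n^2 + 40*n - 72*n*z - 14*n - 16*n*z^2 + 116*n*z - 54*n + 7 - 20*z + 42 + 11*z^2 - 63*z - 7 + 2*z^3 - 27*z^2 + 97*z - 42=n^2*(24*z - 24) + n*(-16*z^2 + 44*z - 28) + 2*z^3 - 16*z^2 + 14*z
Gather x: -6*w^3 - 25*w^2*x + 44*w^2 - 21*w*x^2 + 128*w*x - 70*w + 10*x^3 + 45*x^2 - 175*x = -6*w^3 + 44*w^2 - 70*w + 10*x^3 + x^2*(45 - 21*w) + x*(-25*w^2 + 128*w - 175)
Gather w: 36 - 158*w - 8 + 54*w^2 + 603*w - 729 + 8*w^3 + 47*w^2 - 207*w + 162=8*w^3 + 101*w^2 + 238*w - 539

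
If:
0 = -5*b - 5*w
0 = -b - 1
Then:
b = -1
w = 1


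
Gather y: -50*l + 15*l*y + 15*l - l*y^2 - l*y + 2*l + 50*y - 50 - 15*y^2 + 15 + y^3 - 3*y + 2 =-33*l + y^3 + y^2*(-l - 15) + y*(14*l + 47) - 33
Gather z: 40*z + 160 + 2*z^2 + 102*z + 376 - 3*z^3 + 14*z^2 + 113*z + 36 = -3*z^3 + 16*z^2 + 255*z + 572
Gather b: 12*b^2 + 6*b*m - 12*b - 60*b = 12*b^2 + b*(6*m - 72)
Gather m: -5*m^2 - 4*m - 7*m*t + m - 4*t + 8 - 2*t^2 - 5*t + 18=-5*m^2 + m*(-7*t - 3) - 2*t^2 - 9*t + 26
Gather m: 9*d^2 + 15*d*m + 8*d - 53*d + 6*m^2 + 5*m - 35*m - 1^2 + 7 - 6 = 9*d^2 - 45*d + 6*m^2 + m*(15*d - 30)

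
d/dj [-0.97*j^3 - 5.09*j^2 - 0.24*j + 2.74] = -2.91*j^2 - 10.18*j - 0.24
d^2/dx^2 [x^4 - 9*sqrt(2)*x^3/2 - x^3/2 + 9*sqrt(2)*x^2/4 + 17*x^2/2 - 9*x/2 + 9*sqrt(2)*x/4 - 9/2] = 12*x^2 - 27*sqrt(2)*x - 3*x + 9*sqrt(2)/2 + 17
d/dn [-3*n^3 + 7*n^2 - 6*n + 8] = -9*n^2 + 14*n - 6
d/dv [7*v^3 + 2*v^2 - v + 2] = 21*v^2 + 4*v - 1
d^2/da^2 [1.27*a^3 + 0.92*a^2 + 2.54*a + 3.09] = 7.62*a + 1.84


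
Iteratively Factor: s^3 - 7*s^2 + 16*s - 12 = (s - 2)*(s^2 - 5*s + 6) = (s - 2)^2*(s - 3)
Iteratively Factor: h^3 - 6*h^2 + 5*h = (h)*(h^2 - 6*h + 5) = h*(h - 1)*(h - 5)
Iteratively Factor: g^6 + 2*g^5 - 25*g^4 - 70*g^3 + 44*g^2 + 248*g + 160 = (g + 2)*(g^5 - 25*g^3 - 20*g^2 + 84*g + 80) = (g - 2)*(g + 2)*(g^4 + 2*g^3 - 21*g^2 - 62*g - 40) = (g - 2)*(g + 1)*(g + 2)*(g^3 + g^2 - 22*g - 40) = (g - 5)*(g - 2)*(g + 1)*(g + 2)*(g^2 + 6*g + 8) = (g - 5)*(g - 2)*(g + 1)*(g + 2)^2*(g + 4)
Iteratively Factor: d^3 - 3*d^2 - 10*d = (d)*(d^2 - 3*d - 10) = d*(d + 2)*(d - 5)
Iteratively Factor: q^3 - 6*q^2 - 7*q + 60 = (q + 3)*(q^2 - 9*q + 20) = (q - 4)*(q + 3)*(q - 5)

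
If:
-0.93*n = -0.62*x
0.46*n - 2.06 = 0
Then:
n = 4.48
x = 6.72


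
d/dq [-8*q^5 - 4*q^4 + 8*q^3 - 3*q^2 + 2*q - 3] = -40*q^4 - 16*q^3 + 24*q^2 - 6*q + 2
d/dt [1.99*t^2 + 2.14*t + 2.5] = 3.98*t + 2.14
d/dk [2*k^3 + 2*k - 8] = 6*k^2 + 2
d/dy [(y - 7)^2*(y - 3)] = (y - 7)*(3*y - 13)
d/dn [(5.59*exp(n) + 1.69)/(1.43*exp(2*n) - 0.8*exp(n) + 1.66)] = (-7.9937*exp(2*n) - 4.8334*exp(n) + 10.6314)*exp(n)/(2.0449*exp(4*n) - 2.288*exp(3*n) + 5.3876*exp(2*n) - 2.656*exp(n) + 2.7556)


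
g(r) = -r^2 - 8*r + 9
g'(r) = -2*r - 8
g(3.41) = -29.91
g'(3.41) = -14.82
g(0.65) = 3.38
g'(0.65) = -9.30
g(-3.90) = 24.99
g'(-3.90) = -0.20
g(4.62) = -49.30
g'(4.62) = -17.24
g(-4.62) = 24.62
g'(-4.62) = 1.24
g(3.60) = -32.76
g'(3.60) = -15.20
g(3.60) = -32.76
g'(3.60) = -15.20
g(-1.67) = 19.57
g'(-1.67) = -4.66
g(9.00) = -144.00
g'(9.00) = -26.00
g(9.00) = -144.00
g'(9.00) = -26.00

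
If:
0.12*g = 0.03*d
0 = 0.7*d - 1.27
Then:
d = 1.81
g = 0.45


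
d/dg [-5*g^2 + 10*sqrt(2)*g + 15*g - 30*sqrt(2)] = -10*g + 10*sqrt(2) + 15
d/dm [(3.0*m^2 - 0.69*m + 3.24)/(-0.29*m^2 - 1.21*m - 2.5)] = (-3.8301*m^2 - 13.1208*m + 5.6454)/(0.0841*m^4 + 0.7018*m^3 + 2.9141*m^2 + 6.05*m + 6.25)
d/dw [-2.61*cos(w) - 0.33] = 2.61*sin(w)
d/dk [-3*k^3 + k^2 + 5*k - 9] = -9*k^2 + 2*k + 5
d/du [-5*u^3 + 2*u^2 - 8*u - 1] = -15*u^2 + 4*u - 8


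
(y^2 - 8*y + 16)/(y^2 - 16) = (y - 4)/(y + 4)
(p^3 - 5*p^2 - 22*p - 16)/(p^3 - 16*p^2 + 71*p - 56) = (p^2 + 3*p + 2)/(p^2 - 8*p + 7)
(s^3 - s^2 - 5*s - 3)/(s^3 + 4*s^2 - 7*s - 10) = (s^2 - 2*s - 3)/(s^2 + 3*s - 10)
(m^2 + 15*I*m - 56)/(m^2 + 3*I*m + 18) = (m^2 + 15*I*m - 56)/(m^2 + 3*I*m + 18)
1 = 1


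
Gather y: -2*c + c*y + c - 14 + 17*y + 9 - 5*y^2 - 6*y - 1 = -c - 5*y^2 + y*(c + 11) - 6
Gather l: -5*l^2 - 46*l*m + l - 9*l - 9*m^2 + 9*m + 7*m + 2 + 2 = -5*l^2 + l*(-46*m - 8) - 9*m^2 + 16*m + 4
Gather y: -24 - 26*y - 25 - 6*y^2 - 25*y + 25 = -6*y^2 - 51*y - 24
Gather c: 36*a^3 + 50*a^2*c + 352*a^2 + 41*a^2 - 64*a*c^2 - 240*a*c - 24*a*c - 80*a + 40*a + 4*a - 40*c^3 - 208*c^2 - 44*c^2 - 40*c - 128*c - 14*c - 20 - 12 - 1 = 36*a^3 + 393*a^2 - 36*a - 40*c^3 + c^2*(-64*a - 252) + c*(50*a^2 - 264*a - 182) - 33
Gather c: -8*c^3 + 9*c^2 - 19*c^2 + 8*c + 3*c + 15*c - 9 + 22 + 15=-8*c^3 - 10*c^2 + 26*c + 28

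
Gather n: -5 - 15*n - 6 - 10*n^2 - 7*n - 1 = -10*n^2 - 22*n - 12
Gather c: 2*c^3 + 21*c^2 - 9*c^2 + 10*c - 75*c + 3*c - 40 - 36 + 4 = 2*c^3 + 12*c^2 - 62*c - 72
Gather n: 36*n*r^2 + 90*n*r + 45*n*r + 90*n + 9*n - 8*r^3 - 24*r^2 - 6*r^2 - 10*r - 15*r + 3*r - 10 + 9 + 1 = n*(36*r^2 + 135*r + 99) - 8*r^3 - 30*r^2 - 22*r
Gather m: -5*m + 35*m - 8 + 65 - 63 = 30*m - 6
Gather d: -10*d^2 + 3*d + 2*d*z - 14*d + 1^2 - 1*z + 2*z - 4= -10*d^2 + d*(2*z - 11) + z - 3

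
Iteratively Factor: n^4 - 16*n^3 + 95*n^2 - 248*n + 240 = (n - 3)*(n^3 - 13*n^2 + 56*n - 80) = (n - 4)*(n - 3)*(n^2 - 9*n + 20) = (n - 4)^2*(n - 3)*(n - 5)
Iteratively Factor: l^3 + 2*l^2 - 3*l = (l)*(l^2 + 2*l - 3) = l*(l + 3)*(l - 1)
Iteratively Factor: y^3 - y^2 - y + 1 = (y - 1)*(y^2 - 1) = (y - 1)^2*(y + 1)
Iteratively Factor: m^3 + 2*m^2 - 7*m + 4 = (m + 4)*(m^2 - 2*m + 1) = (m - 1)*(m + 4)*(m - 1)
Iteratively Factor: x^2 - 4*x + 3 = (x - 3)*(x - 1)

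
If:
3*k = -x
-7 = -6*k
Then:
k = 7/6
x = -7/2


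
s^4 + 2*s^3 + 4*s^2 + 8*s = s*(s + 2)*(s - 2*I)*(s + 2*I)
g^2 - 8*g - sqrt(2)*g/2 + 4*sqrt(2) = (g - 8)*(g - sqrt(2)/2)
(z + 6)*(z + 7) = z^2 + 13*z + 42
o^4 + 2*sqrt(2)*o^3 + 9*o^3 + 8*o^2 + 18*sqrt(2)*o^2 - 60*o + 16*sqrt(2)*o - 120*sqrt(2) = (o - 2)*(o + 5)*(o + 6)*(o + 2*sqrt(2))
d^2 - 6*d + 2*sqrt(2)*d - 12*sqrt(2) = (d - 6)*(d + 2*sqrt(2))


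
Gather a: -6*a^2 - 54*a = -6*a^2 - 54*a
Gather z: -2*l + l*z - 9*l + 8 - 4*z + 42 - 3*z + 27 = -11*l + z*(l - 7) + 77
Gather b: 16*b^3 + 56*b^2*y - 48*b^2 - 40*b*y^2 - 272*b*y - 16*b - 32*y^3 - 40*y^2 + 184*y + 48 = 16*b^3 + b^2*(56*y - 48) + b*(-40*y^2 - 272*y - 16) - 32*y^3 - 40*y^2 + 184*y + 48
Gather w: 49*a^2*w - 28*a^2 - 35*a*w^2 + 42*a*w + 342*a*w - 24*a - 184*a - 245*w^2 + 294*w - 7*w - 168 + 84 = -28*a^2 - 208*a + w^2*(-35*a - 245) + w*(49*a^2 + 384*a + 287) - 84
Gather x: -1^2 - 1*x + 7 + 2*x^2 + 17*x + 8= 2*x^2 + 16*x + 14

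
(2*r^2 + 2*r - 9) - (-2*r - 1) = 2*r^2 + 4*r - 8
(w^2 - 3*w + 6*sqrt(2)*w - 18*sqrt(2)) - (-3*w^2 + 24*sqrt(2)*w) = 4*w^2 - 18*sqrt(2)*w - 3*w - 18*sqrt(2)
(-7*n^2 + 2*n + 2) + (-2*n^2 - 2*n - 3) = -9*n^2 - 1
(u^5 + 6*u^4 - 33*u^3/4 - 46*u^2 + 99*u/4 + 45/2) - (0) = u^5 + 6*u^4 - 33*u^3/4 - 46*u^2 + 99*u/4 + 45/2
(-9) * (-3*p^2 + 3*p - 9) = 27*p^2 - 27*p + 81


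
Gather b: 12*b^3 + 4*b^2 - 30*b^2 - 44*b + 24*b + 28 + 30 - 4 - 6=12*b^3 - 26*b^2 - 20*b + 48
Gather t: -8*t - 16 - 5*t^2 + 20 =-5*t^2 - 8*t + 4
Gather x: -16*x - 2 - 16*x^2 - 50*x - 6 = -16*x^2 - 66*x - 8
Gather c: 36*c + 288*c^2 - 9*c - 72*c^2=216*c^2 + 27*c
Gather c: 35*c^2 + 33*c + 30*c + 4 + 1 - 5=35*c^2 + 63*c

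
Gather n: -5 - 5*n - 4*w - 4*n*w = n*(-4*w - 5) - 4*w - 5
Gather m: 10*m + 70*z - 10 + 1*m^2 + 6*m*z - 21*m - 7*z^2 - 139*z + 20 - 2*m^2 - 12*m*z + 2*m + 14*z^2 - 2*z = -m^2 + m*(-6*z - 9) + 7*z^2 - 71*z + 10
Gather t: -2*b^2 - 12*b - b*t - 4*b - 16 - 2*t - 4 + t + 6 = -2*b^2 - 16*b + t*(-b - 1) - 14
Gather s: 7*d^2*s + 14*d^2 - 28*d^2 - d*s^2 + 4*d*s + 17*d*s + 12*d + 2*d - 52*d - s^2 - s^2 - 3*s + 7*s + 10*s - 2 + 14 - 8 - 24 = -14*d^2 - 38*d + s^2*(-d - 2) + s*(7*d^2 + 21*d + 14) - 20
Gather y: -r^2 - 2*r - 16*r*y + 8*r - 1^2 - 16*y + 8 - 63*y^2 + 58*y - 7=-r^2 + 6*r - 63*y^2 + y*(42 - 16*r)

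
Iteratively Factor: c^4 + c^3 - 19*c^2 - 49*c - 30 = (c + 1)*(c^3 - 19*c - 30) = (c - 5)*(c + 1)*(c^2 + 5*c + 6) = (c - 5)*(c + 1)*(c + 2)*(c + 3)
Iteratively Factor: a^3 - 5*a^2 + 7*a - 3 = (a - 1)*(a^2 - 4*a + 3) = (a - 1)^2*(a - 3)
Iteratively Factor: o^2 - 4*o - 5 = (o + 1)*(o - 5)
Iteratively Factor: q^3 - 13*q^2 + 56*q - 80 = (q - 4)*(q^2 - 9*q + 20) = (q - 5)*(q - 4)*(q - 4)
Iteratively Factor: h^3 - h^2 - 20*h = (h - 5)*(h^2 + 4*h) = h*(h - 5)*(h + 4)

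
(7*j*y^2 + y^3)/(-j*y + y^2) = y*(7*j + y)/(-j + y)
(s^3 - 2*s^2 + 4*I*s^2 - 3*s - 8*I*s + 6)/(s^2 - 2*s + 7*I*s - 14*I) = (s^2 + 4*I*s - 3)/(s + 7*I)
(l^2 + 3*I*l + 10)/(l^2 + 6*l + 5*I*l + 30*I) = (l - 2*I)/(l + 6)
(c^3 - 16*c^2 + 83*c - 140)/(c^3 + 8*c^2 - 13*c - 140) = (c^2 - 12*c + 35)/(c^2 + 12*c + 35)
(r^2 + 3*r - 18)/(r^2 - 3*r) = (r + 6)/r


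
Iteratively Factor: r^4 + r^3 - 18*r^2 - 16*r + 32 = (r - 1)*(r^3 + 2*r^2 - 16*r - 32) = (r - 1)*(r + 2)*(r^2 - 16) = (r - 1)*(r + 2)*(r + 4)*(r - 4)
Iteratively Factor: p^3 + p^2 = (p)*(p^2 + p) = p*(p + 1)*(p)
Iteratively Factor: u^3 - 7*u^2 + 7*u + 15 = (u + 1)*(u^2 - 8*u + 15) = (u - 5)*(u + 1)*(u - 3)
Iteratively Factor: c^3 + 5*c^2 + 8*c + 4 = (c + 2)*(c^2 + 3*c + 2) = (c + 1)*(c + 2)*(c + 2)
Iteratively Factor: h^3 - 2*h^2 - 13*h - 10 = (h + 2)*(h^2 - 4*h - 5) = (h - 5)*(h + 2)*(h + 1)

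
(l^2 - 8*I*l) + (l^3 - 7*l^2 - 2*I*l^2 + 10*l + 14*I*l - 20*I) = l^3 - 6*l^2 - 2*I*l^2 + 10*l + 6*I*l - 20*I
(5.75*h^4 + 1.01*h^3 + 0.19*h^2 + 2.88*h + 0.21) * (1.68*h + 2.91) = 9.66*h^5 + 18.4293*h^4 + 3.2583*h^3 + 5.3913*h^2 + 8.7336*h + 0.6111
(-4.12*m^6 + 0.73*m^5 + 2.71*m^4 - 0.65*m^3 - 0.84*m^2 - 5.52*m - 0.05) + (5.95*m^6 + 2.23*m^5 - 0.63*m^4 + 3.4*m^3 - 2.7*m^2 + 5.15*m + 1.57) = 1.83*m^6 + 2.96*m^5 + 2.08*m^4 + 2.75*m^3 - 3.54*m^2 - 0.369999999999999*m + 1.52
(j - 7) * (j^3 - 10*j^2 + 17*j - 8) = j^4 - 17*j^3 + 87*j^2 - 127*j + 56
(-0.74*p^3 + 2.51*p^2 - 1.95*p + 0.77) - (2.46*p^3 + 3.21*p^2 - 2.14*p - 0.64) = -3.2*p^3 - 0.7*p^2 + 0.19*p + 1.41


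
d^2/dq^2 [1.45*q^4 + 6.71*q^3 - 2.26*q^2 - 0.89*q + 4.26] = 17.4*q^2 + 40.26*q - 4.52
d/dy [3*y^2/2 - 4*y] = 3*y - 4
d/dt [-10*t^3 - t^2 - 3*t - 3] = -30*t^2 - 2*t - 3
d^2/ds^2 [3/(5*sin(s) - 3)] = 15*(-5*sin(s)^2 - 3*sin(s) + 10)/(5*sin(s) - 3)^3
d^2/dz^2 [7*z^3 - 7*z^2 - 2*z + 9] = 42*z - 14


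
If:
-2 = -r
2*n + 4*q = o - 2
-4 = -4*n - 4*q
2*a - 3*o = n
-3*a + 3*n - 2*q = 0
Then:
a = 16/5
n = 58/25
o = 34/25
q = -33/25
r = 2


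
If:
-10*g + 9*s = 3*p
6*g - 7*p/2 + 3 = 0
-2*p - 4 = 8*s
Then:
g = -9/19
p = 6/133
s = -68/133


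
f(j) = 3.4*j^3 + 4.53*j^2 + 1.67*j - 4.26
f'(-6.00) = 314.51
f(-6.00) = -585.60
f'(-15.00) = 2160.77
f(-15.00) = -10485.06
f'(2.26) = 74.24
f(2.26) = 61.90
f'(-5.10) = 220.77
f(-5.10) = -345.97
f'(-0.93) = 2.07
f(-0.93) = -4.63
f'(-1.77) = 17.59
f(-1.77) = -11.88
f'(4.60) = 259.18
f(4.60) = 430.22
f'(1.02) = 21.52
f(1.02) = 5.76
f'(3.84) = 186.87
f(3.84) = 261.47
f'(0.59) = 10.57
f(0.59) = -1.00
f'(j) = 10.2*j^2 + 9.06*j + 1.67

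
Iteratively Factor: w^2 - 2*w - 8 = (w + 2)*(w - 4)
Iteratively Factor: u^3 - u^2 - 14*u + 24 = (u - 2)*(u^2 + u - 12) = (u - 3)*(u - 2)*(u + 4)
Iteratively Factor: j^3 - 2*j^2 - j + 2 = (j - 2)*(j^2 - 1) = (j - 2)*(j - 1)*(j + 1)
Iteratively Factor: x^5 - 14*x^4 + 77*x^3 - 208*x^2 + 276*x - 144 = (x - 3)*(x^4 - 11*x^3 + 44*x^2 - 76*x + 48) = (x - 4)*(x - 3)*(x^3 - 7*x^2 + 16*x - 12) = (x - 4)*(x - 3)*(x - 2)*(x^2 - 5*x + 6) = (x - 4)*(x - 3)^2*(x - 2)*(x - 2)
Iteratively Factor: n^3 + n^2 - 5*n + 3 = (n - 1)*(n^2 + 2*n - 3) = (n - 1)*(n + 3)*(n - 1)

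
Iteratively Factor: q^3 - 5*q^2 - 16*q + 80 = (q + 4)*(q^2 - 9*q + 20) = (q - 5)*(q + 4)*(q - 4)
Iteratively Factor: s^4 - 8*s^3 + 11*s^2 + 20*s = (s + 1)*(s^3 - 9*s^2 + 20*s) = (s - 5)*(s + 1)*(s^2 - 4*s) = s*(s - 5)*(s + 1)*(s - 4)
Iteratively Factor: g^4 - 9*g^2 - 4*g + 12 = (g - 1)*(g^3 + g^2 - 8*g - 12) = (g - 1)*(g + 2)*(g^2 - g - 6) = (g - 1)*(g + 2)^2*(g - 3)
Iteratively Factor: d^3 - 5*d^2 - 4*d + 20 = (d - 5)*(d^2 - 4) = (d - 5)*(d + 2)*(d - 2)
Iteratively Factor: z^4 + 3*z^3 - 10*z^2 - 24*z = (z + 4)*(z^3 - z^2 - 6*z) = (z - 3)*(z + 4)*(z^2 + 2*z) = (z - 3)*(z + 2)*(z + 4)*(z)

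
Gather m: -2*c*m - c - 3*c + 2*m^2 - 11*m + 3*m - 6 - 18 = -4*c + 2*m^2 + m*(-2*c - 8) - 24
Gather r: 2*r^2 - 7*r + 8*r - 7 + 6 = 2*r^2 + r - 1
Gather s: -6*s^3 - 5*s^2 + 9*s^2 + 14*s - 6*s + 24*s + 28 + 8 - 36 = -6*s^3 + 4*s^2 + 32*s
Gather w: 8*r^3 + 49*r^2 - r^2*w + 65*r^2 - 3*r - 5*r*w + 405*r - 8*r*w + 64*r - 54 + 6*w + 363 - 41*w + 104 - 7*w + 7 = 8*r^3 + 114*r^2 + 466*r + w*(-r^2 - 13*r - 42) + 420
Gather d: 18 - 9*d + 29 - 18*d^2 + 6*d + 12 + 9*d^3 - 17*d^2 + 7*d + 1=9*d^3 - 35*d^2 + 4*d + 60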